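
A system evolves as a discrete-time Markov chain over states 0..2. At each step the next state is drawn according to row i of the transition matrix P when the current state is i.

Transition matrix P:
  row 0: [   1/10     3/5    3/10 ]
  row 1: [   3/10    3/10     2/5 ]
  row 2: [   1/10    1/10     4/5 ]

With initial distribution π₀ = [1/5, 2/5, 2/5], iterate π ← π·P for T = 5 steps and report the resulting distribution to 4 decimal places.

t=0: π = [0.2000, 0.4000, 0.4000]
t=1: π = [0.1800, 0.2800, 0.5400]
t=2: π = [0.1560, 0.2460, 0.5980]
t=3: π = [0.1492, 0.2272, 0.6236]
t=4: π = [0.1454, 0.2200, 0.6345]
t=5: π = [0.1440, 0.2167, 0.6393]

π = [0.1440, 0.2167, 0.6393]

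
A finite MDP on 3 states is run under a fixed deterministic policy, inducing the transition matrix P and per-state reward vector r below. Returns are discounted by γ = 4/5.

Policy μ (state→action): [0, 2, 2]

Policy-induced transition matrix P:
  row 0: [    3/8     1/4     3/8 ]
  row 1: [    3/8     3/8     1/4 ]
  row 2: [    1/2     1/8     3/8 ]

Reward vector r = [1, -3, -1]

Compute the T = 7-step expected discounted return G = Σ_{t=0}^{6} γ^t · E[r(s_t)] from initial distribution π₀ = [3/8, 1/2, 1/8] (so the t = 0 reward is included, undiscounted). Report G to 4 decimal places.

G = -3.2934

t=0: π = [0.3750, 0.5000, 0.1250], E[r] = -1.2500, γ^t·E[r] = -1.250000, running G = -1.250000
t=1: π = [0.3906, 0.2969, 0.3125], E[r] = -0.8125, γ^t·E[r] = -0.650000, running G = -1.900000
t=2: π = [0.4141, 0.2480, 0.3379], E[r] = -0.6680, γ^t·E[r] = -0.427500, running G = -2.327500
t=3: π = [0.4172, 0.2388, 0.3440], E[r] = -0.6431, γ^t·E[r] = -0.329250, running G = -2.656750
t=4: π = [0.4180, 0.2368, 0.3452], E[r] = -0.6377, γ^t·E[r] = -0.261200, running G = -2.917950
t=5: π = [0.4181, 0.2365, 0.3454], E[r] = -0.6366, γ^t·E[r] = -0.208613, running G = -3.126563
t=6: π = [0.4182, 0.2364, 0.3454], E[r] = -0.6364, γ^t·E[r] = -0.166833, running G = -3.293396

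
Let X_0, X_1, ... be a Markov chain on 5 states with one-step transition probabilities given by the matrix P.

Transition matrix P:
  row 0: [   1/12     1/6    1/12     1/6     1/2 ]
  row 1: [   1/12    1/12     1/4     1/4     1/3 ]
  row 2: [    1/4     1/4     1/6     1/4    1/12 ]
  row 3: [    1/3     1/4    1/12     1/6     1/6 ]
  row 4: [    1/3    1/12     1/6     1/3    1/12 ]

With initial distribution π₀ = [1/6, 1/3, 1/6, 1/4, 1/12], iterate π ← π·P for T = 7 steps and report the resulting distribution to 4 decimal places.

t=0: π = [0.1667, 0.3333, 0.1667, 0.2500, 0.0833]
t=1: π = [0.1944, 0.1667, 0.1597, 0.2222, 0.2569]
t=2: π = [0.2297, 0.1632, 0.1458, 0.2367, 0.2245]
t=3: π = [0.2229, 0.1662, 0.1414, 0.2298, 0.2396]
t=4: π = [0.2243, 0.1638, 0.1428, 0.2322, 0.2369]
t=5: π = [0.2244, 0.1645, 0.1423, 0.2317, 0.2371]
t=6: π = [0.2242, 0.1644, 0.1424, 0.2317, 0.2373]
t=7: π = [0.2243, 0.1644, 0.1424, 0.2318, 0.2372]

π = [0.2243, 0.1644, 0.1424, 0.2318, 0.2372]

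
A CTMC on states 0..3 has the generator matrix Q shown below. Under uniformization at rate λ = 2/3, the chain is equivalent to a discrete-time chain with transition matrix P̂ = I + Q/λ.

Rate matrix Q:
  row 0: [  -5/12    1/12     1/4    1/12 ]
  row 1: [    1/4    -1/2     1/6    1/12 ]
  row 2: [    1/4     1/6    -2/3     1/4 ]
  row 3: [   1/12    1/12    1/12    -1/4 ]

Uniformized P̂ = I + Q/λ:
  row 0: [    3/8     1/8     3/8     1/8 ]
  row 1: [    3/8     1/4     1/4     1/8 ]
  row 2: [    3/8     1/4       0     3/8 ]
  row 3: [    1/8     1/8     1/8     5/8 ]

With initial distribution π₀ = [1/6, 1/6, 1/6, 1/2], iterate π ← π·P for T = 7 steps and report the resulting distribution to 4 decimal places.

t=0: π = [0.1667, 0.1667, 0.1667, 0.5000]
t=1: π = [0.2500, 0.1667, 0.1667, 0.4167]
t=2: π = [0.2708, 0.1667, 0.1875, 0.3750]
t=3: π = [0.2813, 0.1693, 0.1901, 0.3594]
t=4: π = [0.2852, 0.1699, 0.1927, 0.3522]
t=5: π = [0.2869, 0.1703, 0.1934, 0.3493]
t=6: π = [0.2877, 0.1705, 0.1938, 0.3480]
t=7: π = [0.2880, 0.1705, 0.1940, 0.3475]

π = [0.2880, 0.1705, 0.1940, 0.3475]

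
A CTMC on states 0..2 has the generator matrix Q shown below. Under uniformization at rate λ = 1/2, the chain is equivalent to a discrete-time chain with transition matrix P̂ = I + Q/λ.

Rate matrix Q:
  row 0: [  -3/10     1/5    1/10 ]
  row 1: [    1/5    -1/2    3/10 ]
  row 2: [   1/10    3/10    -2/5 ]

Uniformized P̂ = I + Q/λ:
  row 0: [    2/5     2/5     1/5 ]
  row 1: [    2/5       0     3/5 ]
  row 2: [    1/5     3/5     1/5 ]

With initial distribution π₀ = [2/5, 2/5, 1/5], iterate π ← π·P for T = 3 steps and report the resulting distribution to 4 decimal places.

t=0: π = [0.4000, 0.4000, 0.2000]
t=1: π = [0.3600, 0.2800, 0.3600]
t=2: π = [0.3280, 0.3600, 0.3120]
t=3: π = [0.3376, 0.3184, 0.3440]

π = [0.3376, 0.3184, 0.3440]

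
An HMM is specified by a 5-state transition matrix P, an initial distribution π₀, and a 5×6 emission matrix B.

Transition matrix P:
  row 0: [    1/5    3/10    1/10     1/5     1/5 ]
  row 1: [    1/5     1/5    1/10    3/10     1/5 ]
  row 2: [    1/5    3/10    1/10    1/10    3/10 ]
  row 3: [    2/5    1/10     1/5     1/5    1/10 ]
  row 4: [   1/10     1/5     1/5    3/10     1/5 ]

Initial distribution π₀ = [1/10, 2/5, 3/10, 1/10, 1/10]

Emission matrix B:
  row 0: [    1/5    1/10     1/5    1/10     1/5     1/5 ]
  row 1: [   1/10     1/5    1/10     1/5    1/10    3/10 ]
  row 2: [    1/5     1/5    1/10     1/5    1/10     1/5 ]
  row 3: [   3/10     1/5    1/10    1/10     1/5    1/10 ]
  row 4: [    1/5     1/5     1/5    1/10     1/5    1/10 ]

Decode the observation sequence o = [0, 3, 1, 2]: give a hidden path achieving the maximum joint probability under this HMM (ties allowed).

t=0: δ = [2.000e-02, 4.000e-02, 6.000e-02, 3.000e-02, 2.000e-02]  (obs o_0=0)
t=1: δ = [1.200e-03, 3.600e-03, 1.200e-03, 1.200e-03, 1.800e-03]  ψ = [2, 2, 2, 1, 2]  (obs o_1=3)
t=2: δ = [7.200e-05, 1.440e-04, 7.200e-05, 2.160e-04, 1.440e-04]  ψ = [1, 1, 1, 1, 1]  (obs o_2=1)
t=3: δ = [1.728e-05, 2.880e-06, 4.320e-06, 4.320e-06, 5.760e-06]  ψ = [3, 1, 3, 1, 1]  (obs o_3=2)
backtrack: best end state = 0; path = [2, 1, 3, 0]

path = [2, 1, 3, 0]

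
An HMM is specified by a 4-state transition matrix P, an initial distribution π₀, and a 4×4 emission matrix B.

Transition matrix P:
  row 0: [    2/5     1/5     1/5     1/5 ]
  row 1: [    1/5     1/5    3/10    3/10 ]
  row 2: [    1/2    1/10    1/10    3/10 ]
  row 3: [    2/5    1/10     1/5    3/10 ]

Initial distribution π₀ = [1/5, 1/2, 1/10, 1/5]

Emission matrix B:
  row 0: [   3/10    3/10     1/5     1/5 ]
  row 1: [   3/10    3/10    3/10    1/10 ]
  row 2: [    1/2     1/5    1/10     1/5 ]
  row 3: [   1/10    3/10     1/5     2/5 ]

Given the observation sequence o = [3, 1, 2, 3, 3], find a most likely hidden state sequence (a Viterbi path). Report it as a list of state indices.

path = [3, 0, 1, 3, 3]

t=0: δ = [4.000e-02, 5.000e-02, 2.000e-02, 8.000e-02]  (obs o_0=3)
t=1: δ = [9.600e-03, 3.000e-03, 3.200e-03, 7.200e-03]  ψ = [3, 1, 3, 3]  (obs o_1=1)
t=2: δ = [7.680e-04, 5.760e-04, 1.920e-04, 4.320e-04]  ψ = [0, 0, 0, 3]  (obs o_2=2)
t=3: δ = [6.144e-05, 1.536e-05, 3.456e-05, 6.912e-05]  ψ = [0, 0, 1, 1]  (obs o_3=3)
t=4: δ = [5.530e-06, 1.229e-06, 2.765e-06, 8.294e-06]  ψ = [3, 0, 3, 3]  (obs o_4=3)
backtrack: best end state = 3; path = [3, 0, 1, 3, 3]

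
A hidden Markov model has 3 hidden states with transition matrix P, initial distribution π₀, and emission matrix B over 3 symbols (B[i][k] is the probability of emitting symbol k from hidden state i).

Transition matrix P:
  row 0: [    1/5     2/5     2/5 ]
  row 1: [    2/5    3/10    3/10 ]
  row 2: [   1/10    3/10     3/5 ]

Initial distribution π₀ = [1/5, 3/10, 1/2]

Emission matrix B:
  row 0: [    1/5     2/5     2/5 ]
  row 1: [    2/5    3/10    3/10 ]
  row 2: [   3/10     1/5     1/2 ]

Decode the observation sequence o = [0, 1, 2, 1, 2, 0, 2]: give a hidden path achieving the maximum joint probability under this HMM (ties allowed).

path = [2, 2, 2, 2, 2, 2, 2]

t=0: δ = [4.000e-02, 1.200e-01, 1.500e-01]  (obs o_0=0)
t=1: δ = [1.920e-02, 1.350e-02, 1.800e-02]  ψ = [1, 2, 2]  (obs o_1=1)
t=2: δ = [2.160e-03, 2.304e-03, 5.400e-03]  ψ = [1, 0, 2]  (obs o_2=2)
t=3: δ = [3.686e-04, 4.860e-04, 6.480e-04]  ψ = [1, 2, 2]  (obs o_3=1)
t=4: δ = [7.776e-05, 5.832e-05, 1.944e-04]  ψ = [1, 2, 2]  (obs o_4=2)
t=5: δ = [4.666e-06, 2.333e-05, 3.499e-05]  ψ = [1, 2, 2]  (obs o_5=0)
t=6: δ = [3.732e-06, 3.149e-06, 1.050e-05]  ψ = [1, 2, 2]  (obs o_6=2)
backtrack: best end state = 2; path = [2, 2, 2, 2, 2, 2, 2]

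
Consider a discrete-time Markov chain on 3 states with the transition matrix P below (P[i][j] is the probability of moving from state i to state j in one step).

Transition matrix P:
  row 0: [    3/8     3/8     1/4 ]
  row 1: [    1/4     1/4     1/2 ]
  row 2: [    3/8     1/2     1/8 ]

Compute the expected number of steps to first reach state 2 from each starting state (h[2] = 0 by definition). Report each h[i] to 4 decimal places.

h = [3.0000, 2.3333, 0.0000]

First-step conditioning: h[2] = 0; for i ≠ 2, h[i] = 1 + Σ_k P[i][k]·h[k].
  h[0] = 1 + 3/8·h[0] + 3/8·h[1]
  h[1] = 1 + 1/4·h[0] + 1/4·h[1]
Solving the 2×2 linear system over states ≠ 2 gives exactly h = [3, 7/3, 0] (h[2] = 0 is the target).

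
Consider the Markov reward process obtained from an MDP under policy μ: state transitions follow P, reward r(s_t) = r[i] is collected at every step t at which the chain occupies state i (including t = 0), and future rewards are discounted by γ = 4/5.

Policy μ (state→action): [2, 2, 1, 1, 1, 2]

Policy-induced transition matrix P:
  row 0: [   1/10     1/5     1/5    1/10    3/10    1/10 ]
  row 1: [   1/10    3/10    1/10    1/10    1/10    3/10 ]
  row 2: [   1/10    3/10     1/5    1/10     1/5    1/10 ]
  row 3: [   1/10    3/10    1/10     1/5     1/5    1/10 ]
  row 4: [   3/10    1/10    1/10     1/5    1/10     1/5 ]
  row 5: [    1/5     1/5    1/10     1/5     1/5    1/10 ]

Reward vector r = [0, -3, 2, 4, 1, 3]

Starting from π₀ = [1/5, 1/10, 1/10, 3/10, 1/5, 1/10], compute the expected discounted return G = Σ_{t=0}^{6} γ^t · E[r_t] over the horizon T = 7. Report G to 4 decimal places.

G = 4.0155

t=0: π = [0.2000, 0.1000, 0.1000, 0.3000, 0.2000, 0.1000], E[r] = 1.6000, γ^t·E[r] = 1.600000, running G = 1.600000
t=1: π = [0.1500, 0.2300, 0.1300, 0.1600, 0.1900, 0.1400], E[r] = 0.8200, γ^t·E[r] = 0.656000, running G = 2.256000
t=2: π = [0.1520, 0.2330, 0.1280, 0.1490, 0.1730, 0.1650], E[r] = 0.8210, γ^t·E[r] = 0.525440, running G = 2.781440
t=3: π = [0.1511, 0.2337, 0.1280, 0.1487, 0.1746, 0.1639], E[r] = 0.8160, γ^t·E[r] = 0.417792, running G = 3.199232
t=4: π = [0.1513, 0.2336, 0.1279, 0.1487, 0.1743, 0.1642], E[r] = 0.8168, γ^t·E[r] = 0.334578, running G = 3.533810
t=5: π = [0.1513, 0.2336, 0.1279, 0.1487, 0.1743, 0.1641], E[r] = 0.8167, γ^t·E[r] = 0.267623, running G = 3.801433
t=6: π = [0.1513, 0.2336, 0.1279, 0.1487, 0.1743, 0.1642], E[r] = 0.8167, γ^t·E[r] = 0.214106, running G = 4.015539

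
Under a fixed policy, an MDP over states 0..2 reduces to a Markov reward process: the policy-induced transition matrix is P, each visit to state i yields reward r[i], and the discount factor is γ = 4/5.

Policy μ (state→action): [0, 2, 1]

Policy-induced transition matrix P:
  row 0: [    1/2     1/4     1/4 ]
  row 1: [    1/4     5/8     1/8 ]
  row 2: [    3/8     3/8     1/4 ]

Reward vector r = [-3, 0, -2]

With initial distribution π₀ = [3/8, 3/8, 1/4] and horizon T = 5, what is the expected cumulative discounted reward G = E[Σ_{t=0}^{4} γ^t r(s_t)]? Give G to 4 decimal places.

t=0: π = [0.3750, 0.3750, 0.2500], E[r] = -1.6250, γ^t·E[r] = -1.625000, running G = -1.625000
t=1: π = [0.3750, 0.4219, 0.2031], E[r] = -1.5313, γ^t·E[r] = -1.225000, running G = -2.850000
t=2: π = [0.3691, 0.4336, 0.1973], E[r] = -1.5020, γ^t·E[r] = -0.961250, running G = -3.811250
t=3: π = [0.3669, 0.4373, 0.1958], E[r] = -1.4924, γ^t·E[r] = -0.764125, running G = -4.575375
t=4: π = [0.3662, 0.4384, 0.1953], E[r] = -1.4893, γ^t·E[r] = -0.610025, running G = -5.185400

G = -5.1854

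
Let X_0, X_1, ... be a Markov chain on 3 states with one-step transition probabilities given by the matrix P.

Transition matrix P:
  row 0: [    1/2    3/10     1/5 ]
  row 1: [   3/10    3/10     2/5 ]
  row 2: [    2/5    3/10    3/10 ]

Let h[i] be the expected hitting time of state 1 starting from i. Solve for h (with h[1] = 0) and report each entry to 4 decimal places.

First-step conditioning: h[1] = 0; for i ≠ 1, h[i] = 1 + Σ_k P[i][k]·h[k].
  h[0] = 1 + 1/2·h[0] + 1/5·h[2]
  h[2] = 1 + 2/5·h[0] + 3/10·h[2]
Solving the 2×2 linear system over states ≠ 1 gives exactly h = [10/3, 0, 10/3] (h[1] = 0 is the target).

h = [3.3333, 0.0000, 3.3333]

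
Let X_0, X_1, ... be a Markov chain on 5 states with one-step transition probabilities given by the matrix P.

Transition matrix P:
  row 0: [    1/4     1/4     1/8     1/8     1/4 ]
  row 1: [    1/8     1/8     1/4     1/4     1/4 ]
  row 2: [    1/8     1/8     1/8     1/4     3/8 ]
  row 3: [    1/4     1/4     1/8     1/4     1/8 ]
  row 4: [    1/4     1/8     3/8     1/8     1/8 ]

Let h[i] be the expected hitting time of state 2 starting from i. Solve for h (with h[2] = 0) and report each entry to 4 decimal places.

First-step conditioning: h[2] = 0; for i ≠ 2, h[i] = 1 + Σ_k P[i][k]·h[k].
  h[0] = 1 + 1/4·h[0] + 1/4·h[1] + 1/8·h[3] + 1/4·h[4]
  h[1] = 1 + 1/8·h[0] + 1/8·h[1] + 1/4·h[3] + 1/4·h[4]
  h[3] = 1 + 1/4·h[0] + 1/4·h[1] + 1/4·h[3] + 1/8·h[4]
  h[4] = 1 + 1/4·h[0] + 1/8·h[1] + 1/8·h[3] + 1/8·h[4]
Solving the 4×4 linear system over states ≠ 2 gives exactly h = [4528/909, 40/9, 0, 4664/909, 1192/303] (h[2] = 0 is the target).

h = [4.9813, 4.4444, 0.0000, 5.1309, 3.9340]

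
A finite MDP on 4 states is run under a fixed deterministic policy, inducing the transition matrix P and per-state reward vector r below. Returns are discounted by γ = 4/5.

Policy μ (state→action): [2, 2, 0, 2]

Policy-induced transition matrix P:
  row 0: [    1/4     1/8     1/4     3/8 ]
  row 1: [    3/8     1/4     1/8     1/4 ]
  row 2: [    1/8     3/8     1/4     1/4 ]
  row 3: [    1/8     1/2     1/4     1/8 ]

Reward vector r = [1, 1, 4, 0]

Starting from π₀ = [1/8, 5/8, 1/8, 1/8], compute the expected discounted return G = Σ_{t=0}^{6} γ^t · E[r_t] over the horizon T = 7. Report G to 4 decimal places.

t=0: π = [0.1250, 0.6250, 0.1250, 0.1250], E[r] = 1.2500, γ^t·E[r] = 1.250000, running G = 1.250000
t=1: π = [0.2969, 0.2813, 0.1719, 0.2500], E[r] = 1.2656, γ^t·E[r] = 1.012500, running G = 2.262500
t=2: π = [0.2324, 0.2969, 0.2148, 0.2559], E[r] = 1.3887, γ^t·E[r] = 0.888750, running G = 3.151250
t=3: π = [0.2283, 0.3118, 0.2129, 0.2471], E[r] = 1.3916, γ^t·E[r] = 0.712500, running G = 3.863750
t=4: π = [0.2315, 0.3098, 0.2110, 0.2477], E[r] = 1.3854, γ^t·E[r] = 0.567475, running G = 4.431225
t=5: π = [0.2314, 0.3094, 0.2113, 0.2480], E[r] = 1.3858, γ^t·E[r] = 0.454109, running G = 4.885334
t=6: π = [0.2313, 0.3095, 0.2113, 0.2479], E[r] = 1.3861, γ^t·E[r] = 0.363348, running G = 5.248682

G = 5.2487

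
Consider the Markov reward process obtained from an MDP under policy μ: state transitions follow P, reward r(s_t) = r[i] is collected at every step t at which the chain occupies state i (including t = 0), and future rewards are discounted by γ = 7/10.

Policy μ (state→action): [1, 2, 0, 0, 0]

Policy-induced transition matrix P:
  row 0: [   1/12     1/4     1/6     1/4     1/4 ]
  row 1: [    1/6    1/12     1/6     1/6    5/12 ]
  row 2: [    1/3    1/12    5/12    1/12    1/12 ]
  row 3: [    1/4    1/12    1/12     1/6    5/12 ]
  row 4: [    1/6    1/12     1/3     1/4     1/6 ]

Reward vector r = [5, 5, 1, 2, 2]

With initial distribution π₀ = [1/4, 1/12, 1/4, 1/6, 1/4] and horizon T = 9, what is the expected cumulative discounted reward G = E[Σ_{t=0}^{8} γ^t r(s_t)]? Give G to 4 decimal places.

G = 8.7332

t=0: π = [0.2500, 0.0833, 0.2500, 0.1667, 0.2500], E[r] = 2.7500, γ^t·E[r] = 2.750000, running G = 2.750000
t=1: π = [0.2014, 0.1250, 0.2569, 0.1875, 0.2292], E[r] = 2.7222, γ^t·E[r] = 1.905556, running G = 4.655556
t=2: π = [0.2083, 0.1169, 0.2535, 0.1811, 0.2402], E[r] = 2.7222, γ^t·E[r] = 1.333889, running G = 5.989444
t=3: π = [0.2066, 0.1181, 0.2550, 0.1829, 0.2374], E[r] = 2.7191, γ^t·E[r] = 0.932664, running G = 6.922108
t=4: π = [0.2072, 0.1178, 0.2547, 0.1824, 0.2379], E[r] = 2.7201, γ^t·E[r] = 0.653106, running G = 7.575214
t=5: π = [0.2071, 0.1179, 0.2548, 0.1825, 0.2378], E[r] = 2.7200, γ^t·E[r] = 0.457146, running G = 8.032360
t=6: π = [0.2071, 0.1178, 0.2548, 0.1825, 0.2378], E[r] = 2.7200, γ^t·E[r] = 0.320007, running G = 8.352367
t=7: π = [0.2071, 0.1178, 0.2548, 0.1825, 0.2378], E[r] = 2.7200, γ^t·E[r] = 0.224004, running G = 8.576371
t=8: π = [0.2071, 0.1178, 0.2548, 0.1825, 0.2378], E[r] = 2.7200, γ^t·E[r] = 0.156803, running G = 8.733174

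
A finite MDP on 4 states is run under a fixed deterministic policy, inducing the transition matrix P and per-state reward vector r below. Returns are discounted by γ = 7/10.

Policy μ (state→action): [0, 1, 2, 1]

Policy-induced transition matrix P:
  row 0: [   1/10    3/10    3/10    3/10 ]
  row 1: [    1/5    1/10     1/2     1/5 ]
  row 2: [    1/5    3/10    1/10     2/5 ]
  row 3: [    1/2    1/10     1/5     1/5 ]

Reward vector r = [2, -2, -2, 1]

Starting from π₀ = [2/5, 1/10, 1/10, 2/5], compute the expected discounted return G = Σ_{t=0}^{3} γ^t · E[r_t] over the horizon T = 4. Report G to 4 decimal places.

t=0: π = [0.4000, 0.1000, 0.1000, 0.4000], E[r] = 0.8000, γ^t·E[r] = 0.800000, running G = 0.800000
t=1: π = [0.2800, 0.2000, 0.2600, 0.2600], E[r] = -0.1000, γ^t·E[r] = -0.070000, running G = 0.730000
t=2: π = [0.2500, 0.2080, 0.2620, 0.2800], E[r] = -0.1600, γ^t·E[r] = -0.078400, running G = 0.651600
t=3: π = [0.2590, 0.2024, 0.2612, 0.2774], E[r] = -0.1318, γ^t·E[r] = -0.045207, running G = 0.606393

G = 0.6064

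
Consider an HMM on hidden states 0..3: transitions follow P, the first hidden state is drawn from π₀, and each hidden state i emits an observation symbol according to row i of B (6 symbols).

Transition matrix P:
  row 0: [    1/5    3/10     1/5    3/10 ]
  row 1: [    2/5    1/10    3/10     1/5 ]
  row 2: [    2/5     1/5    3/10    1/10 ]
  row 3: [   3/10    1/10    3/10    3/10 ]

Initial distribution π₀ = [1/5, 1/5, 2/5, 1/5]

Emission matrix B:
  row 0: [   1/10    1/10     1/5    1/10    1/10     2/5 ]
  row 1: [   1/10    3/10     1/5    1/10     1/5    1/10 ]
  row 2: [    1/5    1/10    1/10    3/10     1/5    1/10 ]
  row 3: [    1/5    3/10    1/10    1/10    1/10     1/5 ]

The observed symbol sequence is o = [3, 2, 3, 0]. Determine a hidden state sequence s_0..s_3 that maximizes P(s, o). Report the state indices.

t=0: δ = [2.000e-02, 2.000e-02, 1.200e-01, 2.000e-02]  (obs o_0=3)
t=1: δ = [9.600e-03, 4.800e-03, 3.600e-03, 1.200e-03]  ψ = [2, 2, 2, 2]  (obs o_1=2)
t=2: δ = [1.920e-04, 2.880e-04, 5.760e-04, 2.880e-04]  ψ = [0, 0, 0, 0]  (obs o_2=3)
t=3: δ = [2.304e-05, 1.152e-05, 3.456e-05, 1.728e-05]  ψ = [2, 2, 2, 3]  (obs o_3=0)
backtrack: best end state = 2; path = [2, 0, 2, 2]

path = [2, 0, 2, 2]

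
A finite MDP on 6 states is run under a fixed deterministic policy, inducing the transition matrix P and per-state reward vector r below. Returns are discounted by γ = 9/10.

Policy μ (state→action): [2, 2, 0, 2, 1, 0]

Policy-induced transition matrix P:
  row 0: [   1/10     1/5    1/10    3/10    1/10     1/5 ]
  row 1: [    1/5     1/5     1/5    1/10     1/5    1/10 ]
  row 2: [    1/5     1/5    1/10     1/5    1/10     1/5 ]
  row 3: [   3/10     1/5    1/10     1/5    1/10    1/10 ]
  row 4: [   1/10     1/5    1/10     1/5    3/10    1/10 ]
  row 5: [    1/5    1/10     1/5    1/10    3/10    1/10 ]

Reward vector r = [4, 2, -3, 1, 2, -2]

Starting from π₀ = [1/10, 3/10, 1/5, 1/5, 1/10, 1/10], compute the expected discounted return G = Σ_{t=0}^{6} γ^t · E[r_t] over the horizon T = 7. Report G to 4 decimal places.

G = 4.7906

t=0: π = [0.1000, 0.3000, 0.2000, 0.2000, 0.1000, 0.1000], E[r] = 0.6000, γ^t·E[r] = 0.600000, running G = 0.600000
t=1: π = [0.2000, 0.1900, 0.1400, 0.1700, 0.1700, 0.1300], E[r] = 1.0100, γ^t·E[r] = 0.909000, running G = 1.509000
t=2: π = [0.1800, 0.1870, 0.1320, 0.1880, 0.1790, 0.1340], E[r] = 0.9760, γ^t·E[r] = 0.790560, running G = 2.299560
t=3: π = [0.1829, 0.1866, 0.1321, 0.1859, 0.1813, 0.1312], E[r] = 0.9946, γ^t·E[r] = 0.725063, running G = 3.024623
t=4: π = [0.1822, 0.1869, 0.1318, 0.1865, 0.1812, 0.1315], E[r] = 0.9929, γ^t·E[r] = 0.651461, running G = 3.676085
t=5: π = [0.1823, 0.1869, 0.1318, 0.1864, 0.1812, 0.1314], E[r] = 0.9935, γ^t·E[r] = 0.586644, running G = 4.262729
t=6: π = [0.1823, 0.1869, 0.1318, 0.1864, 0.1812, 0.1314], E[r] = 0.9934, γ^t·E[r] = 0.527921, running G = 4.790650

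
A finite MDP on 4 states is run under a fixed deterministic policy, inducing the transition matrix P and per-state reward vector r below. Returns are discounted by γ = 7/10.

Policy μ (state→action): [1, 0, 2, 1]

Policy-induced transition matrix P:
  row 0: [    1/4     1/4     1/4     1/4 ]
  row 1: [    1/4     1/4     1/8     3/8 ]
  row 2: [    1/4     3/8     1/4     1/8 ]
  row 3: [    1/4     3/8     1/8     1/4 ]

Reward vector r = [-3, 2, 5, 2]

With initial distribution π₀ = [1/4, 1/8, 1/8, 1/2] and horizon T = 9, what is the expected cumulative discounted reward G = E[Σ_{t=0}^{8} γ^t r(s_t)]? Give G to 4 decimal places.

t=0: π = [0.2500, 0.1250, 0.1250, 0.5000], E[r] = 1.1250, γ^t·E[r] = 1.125000, running G = 1.125000
t=1: π = [0.2500, 0.3281, 0.1719, 0.2500], E[r] = 1.2656, γ^t·E[r] = 0.885938, running G = 2.010938
t=2: π = [0.2500, 0.3027, 0.1777, 0.2695], E[r] = 1.2832, γ^t·E[r] = 0.628770, running G = 2.639707
t=3: π = [0.2500, 0.3059, 0.1785, 0.2656], E[r] = 1.2854, γ^t·E[r] = 0.440892, running G = 3.080599
t=4: π = [0.2500, 0.3055, 0.1786, 0.2659], E[r] = 1.2857, γ^t·E[r] = 0.308691, running G = 3.389290
t=5: π = [0.2500, 0.3056, 0.1786, 0.2659], E[r] = 1.2857, γ^t·E[r] = 0.216089, running G = 3.605379
t=6: π = [0.2500, 0.3056, 0.1786, 0.2659], E[r] = 1.2857, γ^t·E[r] = 0.151263, running G = 3.756642
t=7: π = [0.2500, 0.3056, 0.1786, 0.2659], E[r] = 1.2857, γ^t·E[r] = 0.105884, running G = 3.862526
t=8: π = [0.2500, 0.3056, 0.1786, 0.2659], E[r] = 1.2857, γ^t·E[r] = 0.074119, running G = 3.936645

G = 3.9366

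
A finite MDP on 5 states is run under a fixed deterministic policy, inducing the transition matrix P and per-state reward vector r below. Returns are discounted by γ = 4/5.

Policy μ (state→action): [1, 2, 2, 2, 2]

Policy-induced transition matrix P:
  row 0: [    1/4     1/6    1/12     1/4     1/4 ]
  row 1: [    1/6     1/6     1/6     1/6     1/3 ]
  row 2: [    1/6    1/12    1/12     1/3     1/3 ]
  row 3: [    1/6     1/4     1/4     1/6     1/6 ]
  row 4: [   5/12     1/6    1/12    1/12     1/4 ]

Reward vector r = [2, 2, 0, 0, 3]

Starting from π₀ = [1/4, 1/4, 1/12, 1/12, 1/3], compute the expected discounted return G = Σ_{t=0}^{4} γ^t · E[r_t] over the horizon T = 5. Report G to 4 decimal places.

t=0: π = [0.2500, 0.2500, 0.0833, 0.0833, 0.3333], E[r] = 2.0000, γ^t·E[r] = 2.000000, running G = 2.000000
t=1: π = [0.2708, 0.1667, 0.1181, 0.1736, 0.2708], E[r] = 1.6875, γ^t·E[r] = 1.350000, running G = 3.350000
t=2: π = [0.2569, 0.1713, 0.1262, 0.1863, 0.2593], E[r] = 1.6343, γ^t·E[r] = 1.045926, running G = 4.395926
t=3: π = [0.2529, 0.1717, 0.1287, 0.1875, 0.2593], E[r] = 1.6269, γ^t·E[r] = 0.832988, running G = 5.228914
t=4: π = [0.2526, 0.1716, 0.1289, 0.1876, 0.2594], E[r] = 1.6265, γ^t·E[r] = 0.666199, running G = 5.895113

G = 5.8951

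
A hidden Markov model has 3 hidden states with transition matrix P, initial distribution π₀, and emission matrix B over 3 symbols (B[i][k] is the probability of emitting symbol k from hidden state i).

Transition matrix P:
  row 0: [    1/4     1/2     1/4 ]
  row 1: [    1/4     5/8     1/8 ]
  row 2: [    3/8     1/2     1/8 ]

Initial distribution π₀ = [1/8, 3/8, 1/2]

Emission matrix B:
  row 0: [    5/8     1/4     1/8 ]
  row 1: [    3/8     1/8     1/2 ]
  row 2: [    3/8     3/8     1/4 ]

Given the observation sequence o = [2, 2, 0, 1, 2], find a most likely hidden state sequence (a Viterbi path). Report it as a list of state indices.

path = [1, 1, 1, 1, 1]

t=0: δ = [1.562e-02, 1.875e-01, 1.250e-01]  (obs o_0=2)
t=1: δ = [5.859e-03, 5.859e-02, 5.859e-03]  ψ = [1, 1, 1]  (obs o_1=2)
t=2: δ = [9.155e-03, 1.373e-02, 2.747e-03]  ψ = [1, 1, 1]  (obs o_2=0)
t=3: δ = [8.583e-04, 1.073e-03, 8.583e-04]  ψ = [1, 1, 0]  (obs o_3=1)
t=4: δ = [4.023e-05, 3.353e-04, 5.364e-05]  ψ = [2, 1, 0]  (obs o_4=2)
backtrack: best end state = 1; path = [1, 1, 1, 1, 1]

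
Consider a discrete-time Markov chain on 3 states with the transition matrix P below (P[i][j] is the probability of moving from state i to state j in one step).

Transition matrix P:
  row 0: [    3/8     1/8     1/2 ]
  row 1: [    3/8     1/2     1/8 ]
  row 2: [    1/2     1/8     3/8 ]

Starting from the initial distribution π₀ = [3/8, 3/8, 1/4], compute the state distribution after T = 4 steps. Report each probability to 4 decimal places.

π = [0.4214, 0.2035, 0.3752]

t=0: π = [0.3750, 0.3750, 0.2500]
t=1: π = [0.4063, 0.2656, 0.3281]
t=2: π = [0.4160, 0.2246, 0.3594]
t=3: π = [0.4199, 0.2092, 0.3708]
t=4: π = [0.4214, 0.2035, 0.3752]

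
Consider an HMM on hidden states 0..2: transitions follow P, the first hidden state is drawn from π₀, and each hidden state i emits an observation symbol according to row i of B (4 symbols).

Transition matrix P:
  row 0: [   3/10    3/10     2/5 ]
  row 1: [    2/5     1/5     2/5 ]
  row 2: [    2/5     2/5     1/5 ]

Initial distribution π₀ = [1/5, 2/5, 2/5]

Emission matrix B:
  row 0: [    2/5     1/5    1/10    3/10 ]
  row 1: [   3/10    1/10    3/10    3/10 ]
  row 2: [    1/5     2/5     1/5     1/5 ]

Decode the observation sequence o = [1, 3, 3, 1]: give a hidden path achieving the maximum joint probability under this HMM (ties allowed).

path = [2, 1, 0, 2]

t=0: δ = [4.000e-02, 4.000e-02, 1.600e-01]  (obs o_0=1)
t=1: δ = [1.920e-02, 1.920e-02, 6.400e-03]  ψ = [2, 2, 2]  (obs o_1=3)
t=2: δ = [2.304e-03, 1.728e-03, 1.536e-03]  ψ = [1, 0, 0]  (obs o_2=3)
t=3: δ = [1.382e-04, 6.912e-05, 3.686e-04]  ψ = [0, 0, 0]  (obs o_3=1)
backtrack: best end state = 2; path = [2, 1, 0, 2]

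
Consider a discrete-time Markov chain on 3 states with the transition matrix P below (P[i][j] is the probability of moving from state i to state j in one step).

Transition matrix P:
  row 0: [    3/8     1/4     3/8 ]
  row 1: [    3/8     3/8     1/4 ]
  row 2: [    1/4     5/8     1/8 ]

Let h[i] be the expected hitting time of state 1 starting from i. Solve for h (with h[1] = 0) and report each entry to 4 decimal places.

First-step conditioning: h[1] = 0; for i ≠ 1, h[i] = 1 + Σ_k P[i][k]·h[k].
  h[0] = 1 + 3/8·h[0] + 3/8·h[2]
  h[2] = 1 + 1/4·h[0] + 1/8·h[2]
Solving the 2×2 linear system over states ≠ 1 gives exactly h = [80/29, 0, 56/29] (h[1] = 0 is the target).

h = [2.7586, 0.0000, 1.9310]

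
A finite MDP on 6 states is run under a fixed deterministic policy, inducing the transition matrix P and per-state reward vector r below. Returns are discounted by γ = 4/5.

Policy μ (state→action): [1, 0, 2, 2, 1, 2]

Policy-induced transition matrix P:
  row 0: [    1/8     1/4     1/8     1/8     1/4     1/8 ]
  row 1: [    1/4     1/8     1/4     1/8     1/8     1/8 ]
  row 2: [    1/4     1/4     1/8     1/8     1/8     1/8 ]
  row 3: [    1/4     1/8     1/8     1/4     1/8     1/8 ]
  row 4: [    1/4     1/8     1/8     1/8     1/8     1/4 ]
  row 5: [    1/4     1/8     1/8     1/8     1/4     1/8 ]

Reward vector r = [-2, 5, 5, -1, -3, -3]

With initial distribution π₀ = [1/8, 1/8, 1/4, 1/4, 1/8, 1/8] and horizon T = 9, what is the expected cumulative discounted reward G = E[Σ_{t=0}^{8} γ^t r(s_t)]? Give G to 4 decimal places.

t=0: π = [0.1250, 0.1250, 0.2500, 0.2500, 0.1250, 0.1250], E[r] = 0.6250, γ^t·E[r] = 0.625000, running G = 0.625000
t=1: π = [0.2344, 0.1719, 0.1406, 0.1563, 0.1563, 0.1406], E[r] = 0.0469, γ^t·E[r] = 0.037500, running G = 0.662500
t=2: π = [0.2207, 0.1719, 0.1465, 0.1445, 0.1719, 0.1445], E[r] = 0.0566, γ^t·E[r] = 0.036250, running G = 0.698750
t=3: π = [0.2224, 0.1709, 0.1465, 0.1431, 0.1707, 0.1465], E[r] = 0.0476, γ^t·E[r] = 0.024375, running G = 0.723125
t=4: π = [0.2222, 0.1711, 0.1464, 0.1429, 0.1711, 0.1463], E[r] = 0.0478, γ^t·E[r] = 0.019563, running G = 0.742688
t=5: π = [0.2222, 0.1711, 0.1464, 0.1429, 0.1711, 0.1464], E[r] = 0.0476, γ^t·E[r] = 0.015604, running G = 0.758291
t=6: π = [0.2222, 0.1711, 0.1464, 0.1429, 0.1711, 0.1464], E[r] = 0.0476, γ^t·E[r] = 0.012484, running G = 0.770775
t=7: π = [0.2222, 0.1711, 0.1464, 0.1429, 0.1711, 0.1464], E[r] = 0.0476, γ^t·E[r] = 0.009986, running G = 0.780761
t=8: π = [0.2222, 0.1711, 0.1464, 0.1429, 0.1711, 0.1464], E[r] = 0.0476, γ^t·E[r] = 0.007989, running G = 0.788750

G = 0.7888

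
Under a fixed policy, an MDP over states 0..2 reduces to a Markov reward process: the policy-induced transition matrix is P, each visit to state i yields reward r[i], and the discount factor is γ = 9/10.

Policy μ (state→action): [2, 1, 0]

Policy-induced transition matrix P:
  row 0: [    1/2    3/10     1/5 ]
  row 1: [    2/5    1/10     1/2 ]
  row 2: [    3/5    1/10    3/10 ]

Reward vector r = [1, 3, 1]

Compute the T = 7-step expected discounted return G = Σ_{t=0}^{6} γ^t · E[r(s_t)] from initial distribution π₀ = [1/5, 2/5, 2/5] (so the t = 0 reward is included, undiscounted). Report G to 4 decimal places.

t=0: π = [0.2000, 0.4000, 0.4000], E[r] = 1.8000, γ^t·E[r] = 1.800000, running G = 1.800000
t=1: π = [0.5000, 0.1400, 0.3600], E[r] = 1.2800, γ^t·E[r] = 1.152000, running G = 2.952000
t=2: π = [0.5220, 0.2000, 0.2780], E[r] = 1.4000, γ^t·E[r] = 1.134000, running G = 4.086000
t=3: π = [0.5078, 0.2044, 0.2878], E[r] = 1.4088, γ^t·E[r] = 1.027015, running G = 5.113015
t=4: π = [0.5083, 0.2016, 0.2901], E[r] = 1.4031, γ^t·E[r] = 0.920587, running G = 6.033602
t=5: π = [0.5089, 0.2017, 0.2895], E[r] = 1.4033, γ^t·E[r] = 0.828656, running G = 6.862258
t=6: π = [0.5088, 0.2018, 0.2894], E[r] = 1.4035, γ^t·E[r] = 0.745900, running G = 7.608158

G = 7.6082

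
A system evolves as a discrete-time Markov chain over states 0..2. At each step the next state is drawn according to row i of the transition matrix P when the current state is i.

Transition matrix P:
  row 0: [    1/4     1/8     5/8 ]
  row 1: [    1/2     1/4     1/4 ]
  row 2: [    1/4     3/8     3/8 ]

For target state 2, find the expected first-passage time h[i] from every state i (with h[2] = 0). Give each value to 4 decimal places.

First-step conditioning: h[2] = 0; for i ≠ 2, h[i] = 1 + Σ_k P[i][k]·h[k].
  h[0] = 1 + 1/4·h[0] + 1/8·h[1]
  h[1] = 1 + 1/2·h[0] + 1/4·h[1]
Solving the 2×2 linear system over states ≠ 2 gives exactly h = [7/4, 5/2, 0] (h[2] = 0 is the target).

h = [1.7500, 2.5000, 0.0000]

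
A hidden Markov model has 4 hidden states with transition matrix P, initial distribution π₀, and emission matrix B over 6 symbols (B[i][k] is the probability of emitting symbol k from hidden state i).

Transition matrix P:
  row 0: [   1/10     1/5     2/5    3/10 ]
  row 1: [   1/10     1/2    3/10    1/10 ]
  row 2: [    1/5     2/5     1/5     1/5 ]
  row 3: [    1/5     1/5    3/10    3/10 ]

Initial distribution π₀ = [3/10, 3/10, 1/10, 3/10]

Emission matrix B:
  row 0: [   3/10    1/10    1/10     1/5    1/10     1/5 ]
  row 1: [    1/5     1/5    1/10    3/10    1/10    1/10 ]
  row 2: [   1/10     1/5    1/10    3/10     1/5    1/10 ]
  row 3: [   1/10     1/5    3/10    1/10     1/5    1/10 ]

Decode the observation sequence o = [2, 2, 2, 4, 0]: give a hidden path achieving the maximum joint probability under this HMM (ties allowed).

t=0: δ = [3.000e-02, 3.000e-02, 1.000e-02, 9.000e-02]  (obs o_0=2)
t=1: δ = [1.800e-03, 1.800e-03, 2.700e-03, 8.100e-03]  ψ = [3, 3, 3, 3]  (obs o_1=2)
t=2: δ = [1.620e-04, 1.620e-04, 2.430e-04, 7.290e-04]  ψ = [3, 3, 3, 3]  (obs o_2=2)
t=3: δ = [1.458e-05, 1.458e-05, 4.374e-05, 4.374e-05]  ψ = [3, 3, 3, 3]  (obs o_3=4)
t=4: δ = [2.624e-06, 3.499e-06, 1.312e-06, 1.312e-06]  ψ = [2, 2, 3, 3]  (obs o_4=0)
backtrack: best end state = 1; path = [3, 3, 3, 2, 1]

path = [3, 3, 3, 2, 1]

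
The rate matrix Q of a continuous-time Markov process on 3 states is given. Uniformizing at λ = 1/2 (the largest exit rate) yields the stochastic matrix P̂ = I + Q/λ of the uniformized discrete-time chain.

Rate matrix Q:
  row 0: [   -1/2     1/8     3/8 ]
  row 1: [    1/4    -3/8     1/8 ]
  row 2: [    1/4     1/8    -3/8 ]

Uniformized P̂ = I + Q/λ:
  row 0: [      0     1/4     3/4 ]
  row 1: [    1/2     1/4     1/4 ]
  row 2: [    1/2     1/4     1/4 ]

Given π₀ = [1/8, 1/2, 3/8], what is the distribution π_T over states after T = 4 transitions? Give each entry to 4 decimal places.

t=0: π = [0.1250, 0.5000, 0.3750]
t=1: π = [0.4375, 0.2500, 0.3125]
t=2: π = [0.2813, 0.2500, 0.4688]
t=3: π = [0.3594, 0.2500, 0.3906]
t=4: π = [0.3203, 0.2500, 0.4297]

π = [0.3203, 0.2500, 0.4297]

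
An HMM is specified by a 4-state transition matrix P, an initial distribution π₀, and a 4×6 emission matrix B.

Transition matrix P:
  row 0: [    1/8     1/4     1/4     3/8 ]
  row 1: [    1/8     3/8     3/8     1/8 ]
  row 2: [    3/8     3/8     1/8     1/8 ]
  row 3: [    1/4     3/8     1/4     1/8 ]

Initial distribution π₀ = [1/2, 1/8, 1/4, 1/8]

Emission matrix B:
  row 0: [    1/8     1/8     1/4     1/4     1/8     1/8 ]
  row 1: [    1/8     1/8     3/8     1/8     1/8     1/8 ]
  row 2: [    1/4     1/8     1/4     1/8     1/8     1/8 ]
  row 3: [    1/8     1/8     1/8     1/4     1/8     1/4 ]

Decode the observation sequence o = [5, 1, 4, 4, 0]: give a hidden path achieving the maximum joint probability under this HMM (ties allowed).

path = [0, 3, 1, 1, 2]

t=0: δ = [6.250e-02, 1.562e-02, 3.125e-02, 3.125e-02]  (obs o_0=5)
t=1: δ = [1.465e-03, 1.953e-03, 1.953e-03, 2.930e-03]  ψ = [2, 0, 0, 0]  (obs o_1=1)
t=2: δ = [9.155e-05, 1.373e-04, 9.155e-05, 6.866e-05]  ψ = [2, 3, 1, 0]  (obs o_2=4)
t=3: δ = [4.292e-06, 6.437e-06, 6.437e-06, 4.292e-06]  ψ = [2, 1, 1, 0]  (obs o_3=4)
t=4: δ = [3.017e-07, 3.017e-07, 6.035e-07, 2.012e-07]  ψ = [2, 1, 1, 0]  (obs o_4=0)
backtrack: best end state = 2; path = [0, 3, 1, 1, 2]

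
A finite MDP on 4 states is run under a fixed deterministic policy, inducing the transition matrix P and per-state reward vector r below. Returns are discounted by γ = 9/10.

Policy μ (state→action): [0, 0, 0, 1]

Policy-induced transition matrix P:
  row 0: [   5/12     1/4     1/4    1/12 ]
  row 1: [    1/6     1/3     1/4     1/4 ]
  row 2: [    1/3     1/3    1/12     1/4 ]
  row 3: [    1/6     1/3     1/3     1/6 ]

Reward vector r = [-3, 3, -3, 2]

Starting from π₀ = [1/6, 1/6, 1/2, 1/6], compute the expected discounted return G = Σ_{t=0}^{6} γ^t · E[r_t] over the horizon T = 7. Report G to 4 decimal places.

t=0: π = [0.1667, 0.1667, 0.5000, 0.1667], E[r] = -1.1667, γ^t·E[r] = -1.166667, running G = -1.166667
t=1: π = [0.2917, 0.3194, 0.1806, 0.2083], E[r] = -0.0417, γ^t·E[r] = -0.037500, running G = -1.204167
t=2: π = [0.2697, 0.3090, 0.2373, 0.1840], E[r] = -0.2257, γ^t·E[r] = -0.182813, running G = -1.386979
t=3: π = [0.2736, 0.3109, 0.2258, 0.1897], E[r] = -0.1862, γ^t·E[r] = -0.135773, running G = -1.522753
t=4: π = [0.2727, 0.3105, 0.2282, 0.1886], E[r] = -0.1939, γ^t·E[r] = -0.127211, running G = -1.649964
t=5: π = [0.2729, 0.3106, 0.2277, 0.1888], E[r] = -0.1922, γ^t·E[r] = -0.113483, running G = -1.763447
t=6: π = [0.2728, 0.3106, 0.2278, 0.1888], E[r] = -0.1925, γ^t·E[r] = -0.102308, running G = -1.865755

G = -1.8658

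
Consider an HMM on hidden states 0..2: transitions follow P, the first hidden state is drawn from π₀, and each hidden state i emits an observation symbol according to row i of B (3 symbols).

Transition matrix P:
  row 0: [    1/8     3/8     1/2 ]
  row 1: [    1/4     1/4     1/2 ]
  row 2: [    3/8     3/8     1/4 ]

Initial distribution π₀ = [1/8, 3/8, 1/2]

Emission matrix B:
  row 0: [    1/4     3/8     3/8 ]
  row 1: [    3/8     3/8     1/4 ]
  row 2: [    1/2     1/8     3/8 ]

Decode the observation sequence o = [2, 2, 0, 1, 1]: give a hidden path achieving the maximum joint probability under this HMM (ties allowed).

t=0: δ = [4.688e-02, 9.375e-02, 1.875e-01]  (obs o_0=2)
t=1: δ = [2.637e-02, 1.758e-02, 1.758e-02]  ψ = [2, 2, 1]  (obs o_1=2)
t=2: δ = [1.648e-03, 3.708e-03, 6.592e-03]  ψ = [2, 0, 0]  (obs o_2=0)
t=3: δ = [9.270e-04, 9.270e-04, 2.317e-04]  ψ = [2, 2, 1]  (obs o_3=1)
t=4: δ = [8.690e-05, 1.304e-04, 5.794e-05]  ψ = [1, 0, 0]  (obs o_4=1)
backtrack: best end state = 1; path = [2, 0, 2, 0, 1]

path = [2, 0, 2, 0, 1]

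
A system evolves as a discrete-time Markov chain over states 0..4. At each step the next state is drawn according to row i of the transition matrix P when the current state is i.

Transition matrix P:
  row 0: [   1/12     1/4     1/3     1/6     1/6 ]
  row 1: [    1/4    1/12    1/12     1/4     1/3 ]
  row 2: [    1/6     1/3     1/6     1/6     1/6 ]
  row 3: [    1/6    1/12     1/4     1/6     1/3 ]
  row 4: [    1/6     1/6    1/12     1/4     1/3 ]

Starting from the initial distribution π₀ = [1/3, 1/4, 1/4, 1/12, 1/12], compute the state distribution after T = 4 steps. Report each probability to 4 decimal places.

t=0: π = [0.3333, 0.2500, 0.2500, 0.0833, 0.0833]
t=1: π = [0.1597, 0.2083, 0.2014, 0.1944, 0.2361]
t=2: π = [0.1707, 0.1800, 0.1725, 0.2037, 0.2731]
t=3: π = [0.1674, 0.1777, 0.1743, 0.2044, 0.2761]
t=4: π = [0.1675, 0.1778, 0.1738, 0.2045, 0.2764]

π = [0.1675, 0.1778, 0.1738, 0.2045, 0.2764]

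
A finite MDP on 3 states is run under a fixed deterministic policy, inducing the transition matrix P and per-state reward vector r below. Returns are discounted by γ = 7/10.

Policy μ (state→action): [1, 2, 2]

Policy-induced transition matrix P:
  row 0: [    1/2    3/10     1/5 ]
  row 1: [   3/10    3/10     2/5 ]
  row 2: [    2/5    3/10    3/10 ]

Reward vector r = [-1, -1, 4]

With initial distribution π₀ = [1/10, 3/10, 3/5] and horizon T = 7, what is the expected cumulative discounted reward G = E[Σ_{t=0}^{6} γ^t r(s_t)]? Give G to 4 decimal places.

t=0: π = [0.1000, 0.3000, 0.6000], E[r] = 2.0000, γ^t·E[r] = 2.000000, running G = 2.000000
t=1: π = [0.3800, 0.3000, 0.3200], E[r] = 0.6000, γ^t·E[r] = 0.420000, running G = 2.420000
t=2: π = [0.4080, 0.3000, 0.2920], E[r] = 0.4600, γ^t·E[r] = 0.225400, running G = 2.645400
t=3: π = [0.4108, 0.3000, 0.2892], E[r] = 0.4460, γ^t·E[r] = 0.152978, running G = 2.798378
t=4: π = [0.4111, 0.3000, 0.2889], E[r] = 0.4446, γ^t·E[r] = 0.106748, running G = 2.905126
t=5: π = [0.4111, 0.3000, 0.2889], E[r] = 0.4445, γ^t·E[r] = 0.074700, running G = 2.979827
t=6: π = [0.4111, 0.3000, 0.2889], E[r] = 0.4444, γ^t·E[r] = 0.052289, running G = 3.032115

G = 3.0321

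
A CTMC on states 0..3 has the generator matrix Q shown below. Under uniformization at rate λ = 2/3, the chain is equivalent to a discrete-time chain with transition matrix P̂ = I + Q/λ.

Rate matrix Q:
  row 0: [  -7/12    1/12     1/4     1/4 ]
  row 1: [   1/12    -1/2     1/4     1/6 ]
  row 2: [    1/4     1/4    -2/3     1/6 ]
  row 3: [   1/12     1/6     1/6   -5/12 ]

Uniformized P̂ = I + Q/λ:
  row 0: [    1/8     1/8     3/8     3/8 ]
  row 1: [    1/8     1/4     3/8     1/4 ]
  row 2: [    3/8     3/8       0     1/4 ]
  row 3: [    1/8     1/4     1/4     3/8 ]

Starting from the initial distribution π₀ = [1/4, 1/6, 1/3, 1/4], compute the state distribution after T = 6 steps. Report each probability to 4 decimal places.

π = [0.1859, 0.2572, 0.2446, 0.3123]

t=0: π = [0.2500, 0.1667, 0.3333, 0.2500]
t=1: π = [0.2083, 0.2604, 0.2188, 0.3125]
t=2: π = [0.1797, 0.2513, 0.2539, 0.3151]
t=3: π = [0.1885, 0.2593, 0.2404, 0.3118]
t=4: π = [0.1851, 0.2565, 0.2459, 0.3125]
t=5: π = [0.1865, 0.2576, 0.2437, 0.3122]
t=6: π = [0.1859, 0.2572, 0.2446, 0.3123]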